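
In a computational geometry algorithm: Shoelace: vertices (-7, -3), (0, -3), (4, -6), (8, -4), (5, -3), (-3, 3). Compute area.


Shoelace sum: ((-7)*(-3) - 0*(-3)) + (0*(-6) - 4*(-3)) + (4*(-4) - 8*(-6)) + (8*(-3) - 5*(-4)) + (5*3 - (-3)*(-3)) + ((-3)*(-3) - (-7)*3)
= 97
Area = |97|/2 = 48.5

48.5


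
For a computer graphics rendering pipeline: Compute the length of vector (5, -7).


|u| = sqrt(5^2 + (-7)^2) = sqrt(74) = 8.6023

8.6023


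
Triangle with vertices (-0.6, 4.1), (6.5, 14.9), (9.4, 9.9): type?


Side lengths squared: AB^2=167.05, BC^2=33.41, CA^2=133.64
Sorted: [33.41, 133.64, 167.05]
By sides: Scalene, By angles: Right

Scalene, Right


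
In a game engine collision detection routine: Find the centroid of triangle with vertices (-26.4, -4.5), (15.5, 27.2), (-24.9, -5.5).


Centroid = ((x_A+x_B+x_C)/3, (y_A+y_B+y_C)/3)
= (((-26.4)+15.5+(-24.9))/3, ((-4.5)+27.2+(-5.5))/3)
= (-11.9333, 5.7333)

(-11.9333, 5.7333)


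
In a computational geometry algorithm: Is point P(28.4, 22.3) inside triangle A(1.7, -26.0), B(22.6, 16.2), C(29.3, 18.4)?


Cross products: AB x AP = -117.27, BC x BP = 28.11, CA x CP = -147.6
All same sign? no

No, outside


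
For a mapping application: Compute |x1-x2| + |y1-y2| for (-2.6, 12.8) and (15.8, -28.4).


|(-2.6)-15.8| + |12.8-(-28.4)| = 18.4 + 41.2 = 59.6

59.6


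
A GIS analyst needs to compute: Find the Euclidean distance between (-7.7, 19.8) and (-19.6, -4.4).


dx=-11.9, dy=-24.2
d^2 = (-11.9)^2 + (-24.2)^2 = 727.25
d = sqrt(727.25) = 26.9676

26.9676


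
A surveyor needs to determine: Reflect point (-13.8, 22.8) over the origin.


Reflection over origin: (x,y) -> (-x,-y)
(-13.8, 22.8) -> (13.8, -22.8)

(13.8, -22.8)


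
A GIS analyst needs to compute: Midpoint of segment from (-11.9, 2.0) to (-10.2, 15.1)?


M = (((-11.9)+(-10.2))/2, (2+15.1)/2)
= (-11.05, 8.55)

(-11.05, 8.55)


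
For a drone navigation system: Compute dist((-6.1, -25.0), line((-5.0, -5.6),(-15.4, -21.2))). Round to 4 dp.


|cross product| = 184.6
|line direction| = sqrt(351.52) = 18.7489
Distance = 184.6/sqrt(351.52) = 9.8459

9.8459


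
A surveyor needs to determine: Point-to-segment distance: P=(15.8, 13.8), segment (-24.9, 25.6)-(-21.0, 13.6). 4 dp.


Project P onto AB: t = 1 (clamped to [0,1])
Closest point on segment: (-21, 13.6)
Distance: 36.8005

36.8005


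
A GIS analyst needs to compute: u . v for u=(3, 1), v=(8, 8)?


u . v = u_x*v_x + u_y*v_y = 3*8 + 1*8
= 24 + 8 = 32

32


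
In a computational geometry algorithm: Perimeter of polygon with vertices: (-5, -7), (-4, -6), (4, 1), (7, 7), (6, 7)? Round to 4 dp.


Sides: (-5, -7)->(-4, -6): sqrt(2) = 1.414214, (-4, -6)->(4, 1): sqrt(113) = 10.630146, (4, 1)->(7, 7): sqrt(45) = 6.708204, (7, 7)->(6, 7): sqrt(1) = 1, (6, 7)->(-5, -7): sqrt(317) = 17.804494
Sum = 37.557058
Perimeter = 37.5571

37.5571


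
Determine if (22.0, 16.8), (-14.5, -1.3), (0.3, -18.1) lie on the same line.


Cross product: ((-14.5)-22)*((-18.1)-16.8) - ((-1.3)-16.8)*(0.3-22)
= 881.08

No, not collinear


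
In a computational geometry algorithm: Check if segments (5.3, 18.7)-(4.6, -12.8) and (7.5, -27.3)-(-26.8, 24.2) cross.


Cross products: d1=-1464.5, d2=-348, d3=101.5, d4=-1015
d1*d2 < 0 and d3*d4 < 0? no

No, they don't intersect


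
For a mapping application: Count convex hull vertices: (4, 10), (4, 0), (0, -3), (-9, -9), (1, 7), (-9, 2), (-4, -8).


Convex hull vertices (CCW): (-9, -9), (-4, -8), (4, 0), (4, 10), (-9, 2)
Count = 5

5


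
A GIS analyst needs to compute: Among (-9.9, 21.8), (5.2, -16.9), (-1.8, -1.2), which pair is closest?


d(P0,P1) = 41.5415, d(P0,P2) = 24.3846, d(P1,P2) = 17.1898
Closest: P1 and P2

Closest pair: (5.2, -16.9) and (-1.8, -1.2), distance = 17.1898


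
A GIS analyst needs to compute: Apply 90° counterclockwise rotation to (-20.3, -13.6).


90° CCW: (x,y) -> (-y, x)
(-20.3,-13.6) -> (13.6, -20.3)

(13.6, -20.3)


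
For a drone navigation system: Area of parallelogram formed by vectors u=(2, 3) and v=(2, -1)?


|u x v| = |2*(-1) - 3*2|
= |(-2) - 6| = 8

8


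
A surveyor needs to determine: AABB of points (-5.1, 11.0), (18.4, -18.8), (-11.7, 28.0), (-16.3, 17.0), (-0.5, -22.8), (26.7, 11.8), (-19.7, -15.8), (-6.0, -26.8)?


x range: [-19.7, 26.7]
y range: [-26.8, 28]
Bounding box: (-19.7,-26.8) to (26.7,28)

(-19.7,-26.8) to (26.7,28)


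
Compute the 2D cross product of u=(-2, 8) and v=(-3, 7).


u x v = u_x*v_y - u_y*v_x = (-2)*7 - 8*(-3)
= (-14) - (-24) = 10

10


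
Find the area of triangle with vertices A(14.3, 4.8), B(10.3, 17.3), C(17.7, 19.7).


Area = |x_A(y_B-y_C) + x_B(y_C-y_A) + x_C(y_A-y_B)|/2
= |(-34.32) + 153.47 + (-221.25)|/2
= 102.1/2 = 51.05

51.05


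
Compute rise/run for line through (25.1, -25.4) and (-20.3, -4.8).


slope = (y2-y1)/(x2-x1) = ((-4.8)-(-25.4))/((-20.3)-25.1) = 20.6/(-45.4) = -0.4537

-0.4537


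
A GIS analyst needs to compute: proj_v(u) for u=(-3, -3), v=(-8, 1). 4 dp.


u.v = 21, |v| = sqrt(65) = 8.0623
Scalar projection = u.v / |v| = 21 / sqrt(65) = 2.6047

2.6047


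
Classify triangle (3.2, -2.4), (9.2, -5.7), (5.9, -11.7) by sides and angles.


Side lengths squared: AB^2=46.89, BC^2=46.89, CA^2=93.78
Sorted: [46.89, 46.89, 93.78]
By sides: Isosceles, By angles: Right

Isosceles, Right


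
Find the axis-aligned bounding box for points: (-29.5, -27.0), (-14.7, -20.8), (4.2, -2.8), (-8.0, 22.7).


x range: [-29.5, 4.2]
y range: [-27, 22.7]
Bounding box: (-29.5,-27) to (4.2,22.7)

(-29.5,-27) to (4.2,22.7)


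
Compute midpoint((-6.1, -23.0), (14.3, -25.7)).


M = (((-6.1)+14.3)/2, ((-23)+(-25.7))/2)
= (4.1, -24.35)

(4.1, -24.35)


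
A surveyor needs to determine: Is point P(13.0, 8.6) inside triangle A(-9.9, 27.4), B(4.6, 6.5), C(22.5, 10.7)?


Cross products: AB x AP = 206.01, BC x BP = 2.31, CA x CP = 226.69
All same sign? yes

Yes, inside


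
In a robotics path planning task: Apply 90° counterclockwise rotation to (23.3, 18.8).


90° CCW: (x,y) -> (-y, x)
(23.3,18.8) -> (-18.8, 23.3)

(-18.8, 23.3)


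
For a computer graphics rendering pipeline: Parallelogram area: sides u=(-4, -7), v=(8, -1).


|u x v| = |(-4)*(-1) - (-7)*8|
= |4 - (-56)| = 60

60


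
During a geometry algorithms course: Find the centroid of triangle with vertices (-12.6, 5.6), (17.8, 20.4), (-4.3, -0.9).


Centroid = ((x_A+x_B+x_C)/3, (y_A+y_B+y_C)/3)
= (((-12.6)+17.8+(-4.3))/3, (5.6+20.4+(-0.9))/3)
= (0.3, 8.3667)

(0.3, 8.3667)


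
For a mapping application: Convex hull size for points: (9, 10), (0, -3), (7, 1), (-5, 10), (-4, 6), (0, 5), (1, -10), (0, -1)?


Convex hull vertices (CCW): (-5, 10), (-4, 6), (1, -10), (7, 1), (9, 10)
Count = 5

5


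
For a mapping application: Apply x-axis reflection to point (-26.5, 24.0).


Reflection over x-axis: (x,y) -> (x,-y)
(-26.5, 24) -> (-26.5, -24)

(-26.5, -24)


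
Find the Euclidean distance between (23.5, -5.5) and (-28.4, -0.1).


dx=-51.9, dy=5.4
d^2 = (-51.9)^2 + 5.4^2 = 2722.77
d = sqrt(2722.77) = 52.1802

52.1802


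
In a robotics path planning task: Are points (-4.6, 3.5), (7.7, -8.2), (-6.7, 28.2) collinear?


Cross product: (7.7-(-4.6))*(28.2-3.5) - ((-8.2)-3.5)*((-6.7)-(-4.6))
= 279.24

No, not collinear


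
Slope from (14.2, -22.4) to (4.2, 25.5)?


slope = (y2-y1)/(x2-x1) = (25.5-(-22.4))/(4.2-14.2) = 47.9/(-10) = -4.79

-4.79


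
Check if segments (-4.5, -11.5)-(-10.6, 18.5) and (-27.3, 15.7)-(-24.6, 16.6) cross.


Cross products: d1=-93.96, d2=-7.47, d3=518.08, d4=431.59
d1*d2 < 0 and d3*d4 < 0? no

No, they don't intersect


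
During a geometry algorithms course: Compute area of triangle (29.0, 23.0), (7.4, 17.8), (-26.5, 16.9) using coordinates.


Area = |x_A(y_B-y_C) + x_B(y_C-y_A) + x_C(y_A-y_B)|/2
= |26.1 + (-45.14) + (-137.8)|/2
= 156.84/2 = 78.42

78.42


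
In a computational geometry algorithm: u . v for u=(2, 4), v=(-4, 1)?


u . v = u_x*v_x + u_y*v_y = 2*(-4) + 4*1
= (-8) + 4 = -4

-4


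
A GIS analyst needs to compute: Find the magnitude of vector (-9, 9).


|u| = sqrt((-9)^2 + 9^2) = sqrt(162) = 12.7279

12.7279


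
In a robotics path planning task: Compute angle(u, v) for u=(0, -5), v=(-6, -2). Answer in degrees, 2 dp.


u.v = 10, |u| = sqrt(25) = 5, |v| = sqrt(40) = 6.3246
cos(theta) = u.v/(|u||v|) = 10/sqrt(1000) = 0.316228
theta = acos(0.316228) = 71.57 degrees

71.57 degrees


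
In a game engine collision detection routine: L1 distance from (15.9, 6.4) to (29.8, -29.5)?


|15.9-29.8| + |6.4-(-29.5)| = 13.9 + 35.9 = 49.8

49.8


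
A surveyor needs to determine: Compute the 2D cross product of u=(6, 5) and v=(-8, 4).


u x v = u_x*v_y - u_y*v_x = 6*4 - 5*(-8)
= 24 - (-40) = 64

64


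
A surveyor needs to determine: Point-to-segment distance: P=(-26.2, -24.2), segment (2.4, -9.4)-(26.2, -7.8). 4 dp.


Project P onto AB: t = 0 (clamped to [0,1])
Closest point on segment: (2.4, -9.4)
Distance: 32.2025

32.2025


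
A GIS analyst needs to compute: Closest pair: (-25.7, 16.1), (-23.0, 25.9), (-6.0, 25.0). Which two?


d(P0,P1) = 10.1651, d(P0,P2) = 21.6171, d(P1,P2) = 17.0238
Closest: P0 and P1

Closest pair: (-25.7, 16.1) and (-23.0, 25.9), distance = 10.1651


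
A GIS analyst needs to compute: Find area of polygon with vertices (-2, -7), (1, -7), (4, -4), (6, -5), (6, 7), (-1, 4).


Shoelace sum: ((-2)*(-7) - 1*(-7)) + (1*(-4) - 4*(-7)) + (4*(-5) - 6*(-4)) + (6*7 - 6*(-5)) + (6*4 - (-1)*7) + ((-1)*(-7) - (-2)*4)
= 167
Area = |167|/2 = 83.5

83.5


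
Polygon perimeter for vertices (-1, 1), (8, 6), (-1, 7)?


Sides: (-1, 1)->(8, 6): sqrt(106) = 10.29563, (8, 6)->(-1, 7): sqrt(82) = 9.055385, (-1, 7)->(-1, 1): sqrt(36) = 6
Sum = 25.351015
Perimeter = 25.351

25.351


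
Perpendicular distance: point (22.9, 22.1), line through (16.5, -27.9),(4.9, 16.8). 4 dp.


|cross product| = 866.08
|line direction| = sqrt(2132.65) = 46.1806
Distance = 866.08/sqrt(2132.65) = 18.7542

18.7542


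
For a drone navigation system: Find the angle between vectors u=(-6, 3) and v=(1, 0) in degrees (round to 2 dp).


u.v = -6, |u| = sqrt(45) = 6.7082, |v| = sqrt(1) = 1
cos(theta) = u.v/(|u||v|) = -6/sqrt(45) = -0.894427
theta = acos(-0.894427) = 153.43 degrees

153.43 degrees


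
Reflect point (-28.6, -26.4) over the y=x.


Reflection over y=x: (x,y) -> (y,x)
(-28.6, -26.4) -> (-26.4, -28.6)

(-26.4, -28.6)


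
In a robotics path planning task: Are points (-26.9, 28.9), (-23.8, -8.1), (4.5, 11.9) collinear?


Cross product: ((-23.8)-(-26.9))*(11.9-28.9) - ((-8.1)-28.9)*(4.5-(-26.9))
= 1109.1

No, not collinear


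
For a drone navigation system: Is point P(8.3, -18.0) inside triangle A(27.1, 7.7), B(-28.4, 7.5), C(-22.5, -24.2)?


Cross products: AB x AP = 1422.59, BC x BP = 1012.94, CA x CP = -675
All same sign? no

No, outside


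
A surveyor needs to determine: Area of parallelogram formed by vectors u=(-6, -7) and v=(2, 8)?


|u x v| = |(-6)*8 - (-7)*2|
= |(-48) - (-14)| = 34

34


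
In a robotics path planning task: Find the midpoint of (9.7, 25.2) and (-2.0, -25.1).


M = ((9.7+(-2))/2, (25.2+(-25.1))/2)
= (3.85, 0.05)

(3.85, 0.05)


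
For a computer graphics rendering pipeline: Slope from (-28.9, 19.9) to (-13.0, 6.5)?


slope = (y2-y1)/(x2-x1) = (6.5-19.9)/((-13)-(-28.9)) = (-13.4)/15.9 = -0.8428

-0.8428


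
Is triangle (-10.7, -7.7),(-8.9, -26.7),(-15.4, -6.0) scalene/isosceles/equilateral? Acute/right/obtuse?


Side lengths squared: AB^2=364.24, BC^2=470.74, CA^2=24.98
Sorted: [24.98, 364.24, 470.74]
By sides: Scalene, By angles: Obtuse

Scalene, Obtuse


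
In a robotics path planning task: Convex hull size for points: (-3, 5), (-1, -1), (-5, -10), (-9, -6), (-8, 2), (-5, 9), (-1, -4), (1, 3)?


Convex hull vertices (CCW): (-9, -6), (-5, -10), (-1, -4), (1, 3), (-5, 9), (-8, 2)
Count = 6

6


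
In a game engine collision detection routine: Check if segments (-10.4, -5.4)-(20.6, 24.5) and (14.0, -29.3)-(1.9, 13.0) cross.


Cross products: d1=742.93, d2=-930.16, d3=-1470.46, d4=202.63
d1*d2 < 0 and d3*d4 < 0? yes

Yes, they intersect


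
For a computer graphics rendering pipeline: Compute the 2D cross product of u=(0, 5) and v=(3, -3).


u x v = u_x*v_y - u_y*v_x = 0*(-3) - 5*3
= 0 - 15 = -15

-15


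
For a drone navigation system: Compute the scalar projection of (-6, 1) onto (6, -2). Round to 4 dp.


u.v = -38, |v| = sqrt(40) = 6.3246
Scalar projection = u.v / |v| = -38 / sqrt(40) = -6.0083

-6.0083


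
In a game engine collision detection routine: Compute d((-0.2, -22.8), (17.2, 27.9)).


dx=17.4, dy=50.7
d^2 = 17.4^2 + 50.7^2 = 2873.25
d = sqrt(2873.25) = 53.6027

53.6027


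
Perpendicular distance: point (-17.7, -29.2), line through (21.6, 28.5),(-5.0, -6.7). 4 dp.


|cross product| = 151.46
|line direction| = sqrt(1946.6) = 44.1203
Distance = 151.46/sqrt(1946.6) = 3.4329

3.4329


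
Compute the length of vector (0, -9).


|u| = sqrt(0^2 + (-9)^2) = sqrt(81) = 9

9


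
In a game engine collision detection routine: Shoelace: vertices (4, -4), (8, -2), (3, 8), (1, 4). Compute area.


Shoelace sum: (4*(-2) - 8*(-4)) + (8*8 - 3*(-2)) + (3*4 - 1*8) + (1*(-4) - 4*4)
= 78
Area = |78|/2 = 39

39


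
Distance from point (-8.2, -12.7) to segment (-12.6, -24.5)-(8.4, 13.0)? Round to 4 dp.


Project P onto AB: t = 0.2896 (clamped to [0,1])
Closest point on segment: (-6.5191, -13.6413)
Distance: 1.9265

1.9265


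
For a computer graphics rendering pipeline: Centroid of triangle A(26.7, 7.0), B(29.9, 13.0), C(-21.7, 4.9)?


Centroid = ((x_A+x_B+x_C)/3, (y_A+y_B+y_C)/3)
= ((26.7+29.9+(-21.7))/3, (7+13+4.9)/3)
= (11.6333, 8.3)

(11.6333, 8.3)


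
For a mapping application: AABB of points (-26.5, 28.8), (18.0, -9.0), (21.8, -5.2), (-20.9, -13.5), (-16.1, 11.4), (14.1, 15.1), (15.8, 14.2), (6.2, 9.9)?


x range: [-26.5, 21.8]
y range: [-13.5, 28.8]
Bounding box: (-26.5,-13.5) to (21.8,28.8)

(-26.5,-13.5) to (21.8,28.8)


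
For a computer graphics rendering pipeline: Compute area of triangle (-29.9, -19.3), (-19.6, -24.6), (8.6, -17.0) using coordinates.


Area = |x_A(y_B-y_C) + x_B(y_C-y_A) + x_C(y_A-y_B)|/2
= |227.24 + (-45.08) + 45.58|/2
= 227.74/2 = 113.87

113.87


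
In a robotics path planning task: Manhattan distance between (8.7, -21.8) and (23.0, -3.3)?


|8.7-23| + |(-21.8)-(-3.3)| = 14.3 + 18.5 = 32.8

32.8


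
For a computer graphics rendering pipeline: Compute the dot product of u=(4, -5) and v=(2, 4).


u . v = u_x*v_x + u_y*v_y = 4*2 + (-5)*4
= 8 + (-20) = -12

-12


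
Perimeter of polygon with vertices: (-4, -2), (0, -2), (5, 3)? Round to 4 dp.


Sides: (-4, -2)->(0, -2): sqrt(16) = 4, (0, -2)->(5, 3): sqrt(50) = 7.071068, (5, 3)->(-4, -2): sqrt(106) = 10.29563
Sum = 21.366698
Perimeter = 21.3667

21.3667


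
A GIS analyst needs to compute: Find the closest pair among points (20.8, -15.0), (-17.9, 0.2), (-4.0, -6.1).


d(P0,P1) = 41.578, d(P0,P2) = 26.3486, d(P1,P2) = 15.2611
Closest: P1 and P2

Closest pair: (-17.9, 0.2) and (-4.0, -6.1), distance = 15.2611


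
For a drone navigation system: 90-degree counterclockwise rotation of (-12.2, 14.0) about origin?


90° CCW: (x,y) -> (-y, x)
(-12.2,14) -> (-14, -12.2)

(-14, -12.2)


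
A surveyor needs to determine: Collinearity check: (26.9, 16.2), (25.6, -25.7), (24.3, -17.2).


Cross product: (25.6-26.9)*((-17.2)-16.2) - ((-25.7)-16.2)*(24.3-26.9)
= -65.52

No, not collinear


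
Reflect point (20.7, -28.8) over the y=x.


Reflection over y=x: (x,y) -> (y,x)
(20.7, -28.8) -> (-28.8, 20.7)

(-28.8, 20.7)


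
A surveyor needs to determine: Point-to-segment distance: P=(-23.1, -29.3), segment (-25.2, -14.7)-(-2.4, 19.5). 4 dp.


Project P onto AB: t = 0 (clamped to [0,1])
Closest point on segment: (-25.2, -14.7)
Distance: 14.7503

14.7503


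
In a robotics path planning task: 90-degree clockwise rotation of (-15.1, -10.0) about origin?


90° CW: (x,y) -> (y, -x)
(-15.1,-10) -> (-10, 15.1)

(-10, 15.1)


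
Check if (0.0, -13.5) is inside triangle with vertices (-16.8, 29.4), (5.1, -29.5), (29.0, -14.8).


Cross products: AB x AP = 50.01, BC x BP = 457.37, CA x CP = 1222.26
All same sign? yes

Yes, inside


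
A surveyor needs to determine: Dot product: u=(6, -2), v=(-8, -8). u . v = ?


u . v = u_x*v_x + u_y*v_y = 6*(-8) + (-2)*(-8)
= (-48) + 16 = -32

-32


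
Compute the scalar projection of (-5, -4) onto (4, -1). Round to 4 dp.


u.v = -16, |v| = sqrt(17) = 4.1231
Scalar projection = u.v / |v| = -16 / sqrt(17) = -3.8806

-3.8806


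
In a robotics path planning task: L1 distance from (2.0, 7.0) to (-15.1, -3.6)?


|2-(-15.1)| + |7-(-3.6)| = 17.1 + 10.6 = 27.7

27.7


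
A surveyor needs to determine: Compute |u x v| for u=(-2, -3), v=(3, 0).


|u x v| = |(-2)*0 - (-3)*3|
= |0 - (-9)| = 9

9


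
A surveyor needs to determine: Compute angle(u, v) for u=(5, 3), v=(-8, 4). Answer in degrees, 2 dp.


u.v = -28, |u| = sqrt(34) = 5.831, |v| = sqrt(80) = 8.9443
cos(theta) = u.v/(|u||v|) = -28/sqrt(2720) = -0.536875
theta = acos(-0.536875) = 122.47 degrees

122.47 degrees


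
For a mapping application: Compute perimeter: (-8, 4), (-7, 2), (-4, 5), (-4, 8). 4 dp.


Sides: (-8, 4)->(-7, 2): sqrt(5) = 2.236068, (-7, 2)->(-4, 5): sqrt(18) = 4.242641, (-4, 5)->(-4, 8): sqrt(9) = 3, (-4, 8)->(-8, 4): sqrt(32) = 5.656854
Sum = 15.135563
Perimeter = 15.1356

15.1356


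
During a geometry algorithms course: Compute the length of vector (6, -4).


|u| = sqrt(6^2 + (-4)^2) = sqrt(52) = 7.2111

7.2111


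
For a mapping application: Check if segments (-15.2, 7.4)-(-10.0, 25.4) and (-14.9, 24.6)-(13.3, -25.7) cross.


Cross products: d1=-500.13, d2=269.03, d3=84.04, d4=-685.12
d1*d2 < 0 and d3*d4 < 0? yes

Yes, they intersect


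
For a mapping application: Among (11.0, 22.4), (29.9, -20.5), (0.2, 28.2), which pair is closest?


d(P0,P1) = 46.8788, d(P0,P2) = 12.2589, d(P1,P2) = 57.0419
Closest: P0 and P2

Closest pair: (11.0, 22.4) and (0.2, 28.2), distance = 12.2589


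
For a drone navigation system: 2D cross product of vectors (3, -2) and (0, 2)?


u x v = u_x*v_y - u_y*v_x = 3*2 - (-2)*0
= 6 - 0 = 6

6


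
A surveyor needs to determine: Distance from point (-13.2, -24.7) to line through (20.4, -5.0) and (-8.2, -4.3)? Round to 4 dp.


|cross product| = 586.94
|line direction| = sqrt(818.45) = 28.6086
Distance = 586.94/sqrt(818.45) = 20.5162

20.5162


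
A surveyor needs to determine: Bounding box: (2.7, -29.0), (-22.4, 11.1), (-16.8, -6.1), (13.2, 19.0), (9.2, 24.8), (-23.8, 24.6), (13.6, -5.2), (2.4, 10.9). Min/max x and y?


x range: [-23.8, 13.6]
y range: [-29, 24.8]
Bounding box: (-23.8,-29) to (13.6,24.8)

(-23.8,-29) to (13.6,24.8)


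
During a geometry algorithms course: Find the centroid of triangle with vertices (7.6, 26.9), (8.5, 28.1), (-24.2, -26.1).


Centroid = ((x_A+x_B+x_C)/3, (y_A+y_B+y_C)/3)
= ((7.6+8.5+(-24.2))/3, (26.9+28.1+(-26.1))/3)
= (-2.7, 9.6333)

(-2.7, 9.6333)


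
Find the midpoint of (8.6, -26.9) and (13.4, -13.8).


M = ((8.6+13.4)/2, ((-26.9)+(-13.8))/2)
= (11, -20.35)

(11, -20.35)


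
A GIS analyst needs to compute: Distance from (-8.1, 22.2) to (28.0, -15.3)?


dx=36.1, dy=-37.5
d^2 = 36.1^2 + (-37.5)^2 = 2709.46
d = sqrt(2709.46) = 52.0525

52.0525


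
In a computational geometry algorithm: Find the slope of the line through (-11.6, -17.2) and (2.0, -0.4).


slope = (y2-y1)/(x2-x1) = ((-0.4)-(-17.2))/(2-(-11.6)) = 16.8/13.6 = 1.2353

1.2353


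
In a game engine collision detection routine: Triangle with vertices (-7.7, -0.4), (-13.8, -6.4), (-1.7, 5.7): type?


Side lengths squared: AB^2=73.21, BC^2=292.82, CA^2=73.21
Sorted: [73.21, 73.21, 292.82]
By sides: Isosceles, By angles: Obtuse

Isosceles, Obtuse


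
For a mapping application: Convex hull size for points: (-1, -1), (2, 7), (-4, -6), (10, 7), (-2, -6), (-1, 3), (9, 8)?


Convex hull vertices (CCW): (-4, -6), (-2, -6), (10, 7), (9, 8), (2, 7), (-1, 3)
Count = 6

6


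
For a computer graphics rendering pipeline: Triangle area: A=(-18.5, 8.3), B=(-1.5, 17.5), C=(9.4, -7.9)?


Area = |x_A(y_B-y_C) + x_B(y_C-y_A) + x_C(y_A-y_B)|/2
= |(-469.9) + 24.3 + (-86.48)|/2
= 532.08/2 = 266.04

266.04


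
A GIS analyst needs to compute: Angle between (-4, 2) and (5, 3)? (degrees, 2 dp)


u.v = -14, |u| = sqrt(20) = 4.4721, |v| = sqrt(34) = 5.831
cos(theta) = u.v/(|u||v|) = -14/sqrt(680) = -0.536875
theta = acos(-0.536875) = 122.47 degrees

122.47 degrees


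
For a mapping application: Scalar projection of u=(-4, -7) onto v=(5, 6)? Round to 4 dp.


u.v = -62, |v| = sqrt(61) = 7.8102
Scalar projection = u.v / |v| = -62 / sqrt(61) = -7.9383

-7.9383


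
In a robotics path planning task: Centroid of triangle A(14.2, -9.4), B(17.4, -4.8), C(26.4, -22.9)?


Centroid = ((x_A+x_B+x_C)/3, (y_A+y_B+y_C)/3)
= ((14.2+17.4+26.4)/3, ((-9.4)+(-4.8)+(-22.9))/3)
= (19.3333, -12.3667)

(19.3333, -12.3667)


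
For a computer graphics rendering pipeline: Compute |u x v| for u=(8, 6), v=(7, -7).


|u x v| = |8*(-7) - 6*7|
= |(-56) - 42| = 98

98


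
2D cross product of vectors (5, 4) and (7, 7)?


u x v = u_x*v_y - u_y*v_x = 5*7 - 4*7
= 35 - 28 = 7

7


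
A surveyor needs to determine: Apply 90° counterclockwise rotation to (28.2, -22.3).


90° CCW: (x,y) -> (-y, x)
(28.2,-22.3) -> (22.3, 28.2)

(22.3, 28.2)


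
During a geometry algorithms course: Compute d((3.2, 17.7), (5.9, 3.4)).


dx=2.7, dy=-14.3
d^2 = 2.7^2 + (-14.3)^2 = 211.78
d = sqrt(211.78) = 14.5527

14.5527


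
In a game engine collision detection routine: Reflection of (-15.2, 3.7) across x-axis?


Reflection over x-axis: (x,y) -> (x,-y)
(-15.2, 3.7) -> (-15.2, -3.7)

(-15.2, -3.7)


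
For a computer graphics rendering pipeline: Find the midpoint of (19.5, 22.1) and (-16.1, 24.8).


M = ((19.5+(-16.1))/2, (22.1+24.8)/2)
= (1.7, 23.45)

(1.7, 23.45)


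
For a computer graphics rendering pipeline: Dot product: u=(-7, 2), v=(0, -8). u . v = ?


u . v = u_x*v_x + u_y*v_y = (-7)*0 + 2*(-8)
= 0 + (-16) = -16

-16


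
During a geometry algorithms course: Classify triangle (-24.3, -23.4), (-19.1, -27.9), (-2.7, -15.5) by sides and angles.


Side lengths squared: AB^2=47.29, BC^2=422.72, CA^2=528.97
Sorted: [47.29, 422.72, 528.97]
By sides: Scalene, By angles: Obtuse

Scalene, Obtuse


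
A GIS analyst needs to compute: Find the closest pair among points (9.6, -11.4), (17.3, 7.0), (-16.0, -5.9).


d(P0,P1) = 19.9462, d(P0,P2) = 26.1842, d(P1,P2) = 35.7113
Closest: P0 and P1

Closest pair: (9.6, -11.4) and (17.3, 7.0), distance = 19.9462


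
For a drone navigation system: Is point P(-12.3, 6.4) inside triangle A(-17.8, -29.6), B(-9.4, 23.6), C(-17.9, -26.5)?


Cross products: AB x AP = 9.8, BC x BP = 0.91, CA x CP = 20.65
All same sign? yes

Yes, inside


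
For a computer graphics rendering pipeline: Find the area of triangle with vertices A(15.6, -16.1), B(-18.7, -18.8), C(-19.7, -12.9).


Area = |x_A(y_B-y_C) + x_B(y_C-y_A) + x_C(y_A-y_B)|/2
= |(-92.04) + (-59.84) + (-53.19)|/2
= 205.07/2 = 102.535

102.535


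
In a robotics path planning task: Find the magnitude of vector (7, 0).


|u| = sqrt(7^2 + 0^2) = sqrt(49) = 7

7


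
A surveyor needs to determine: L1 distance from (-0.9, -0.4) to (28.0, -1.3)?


|(-0.9)-28| + |(-0.4)-(-1.3)| = 28.9 + 0.9 = 29.8

29.8


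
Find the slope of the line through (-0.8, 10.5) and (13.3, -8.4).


slope = (y2-y1)/(x2-x1) = ((-8.4)-10.5)/(13.3-(-0.8)) = (-18.9)/14.1 = -1.3404

-1.3404


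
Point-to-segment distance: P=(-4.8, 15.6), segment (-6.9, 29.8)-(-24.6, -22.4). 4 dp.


Project P onto AB: t = 0.2317 (clamped to [0,1])
Closest point on segment: (-11.0019, 17.7029)
Distance: 6.5487

6.5487


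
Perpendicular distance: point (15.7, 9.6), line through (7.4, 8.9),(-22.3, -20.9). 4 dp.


|cross product| = 226.55
|line direction| = sqrt(1770.13) = 42.0729
Distance = 226.55/sqrt(1770.13) = 5.3847

5.3847


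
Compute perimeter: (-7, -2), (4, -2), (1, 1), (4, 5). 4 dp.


Sides: (-7, -2)->(4, -2): sqrt(121) = 11, (4, -2)->(1, 1): sqrt(18) = 4.242641, (1, 1)->(4, 5): sqrt(25) = 5, (4, 5)->(-7, -2): sqrt(170) = 13.038405
Sum = 33.281046
Perimeter = 33.281

33.281


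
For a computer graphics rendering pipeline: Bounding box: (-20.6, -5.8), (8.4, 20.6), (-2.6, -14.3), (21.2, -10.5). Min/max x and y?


x range: [-20.6, 21.2]
y range: [-14.3, 20.6]
Bounding box: (-20.6,-14.3) to (21.2,20.6)

(-20.6,-14.3) to (21.2,20.6)


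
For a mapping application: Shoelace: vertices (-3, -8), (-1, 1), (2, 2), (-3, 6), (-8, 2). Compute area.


Shoelace sum: ((-3)*1 - (-1)*(-8)) + ((-1)*2 - 2*1) + (2*6 - (-3)*2) + ((-3)*2 - (-8)*6) + ((-8)*(-8) - (-3)*2)
= 115
Area = |115|/2 = 57.5

57.5


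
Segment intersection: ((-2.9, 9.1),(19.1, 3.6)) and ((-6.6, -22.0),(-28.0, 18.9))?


Cross products: d1=-816.87, d2=-1598.97, d3=-704.55, d4=77.55
d1*d2 < 0 and d3*d4 < 0? no

No, they don't intersect


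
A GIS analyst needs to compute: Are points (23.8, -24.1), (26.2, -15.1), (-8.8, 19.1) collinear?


Cross product: (26.2-23.8)*(19.1-(-24.1)) - ((-15.1)-(-24.1))*((-8.8)-23.8)
= 397.08

No, not collinear


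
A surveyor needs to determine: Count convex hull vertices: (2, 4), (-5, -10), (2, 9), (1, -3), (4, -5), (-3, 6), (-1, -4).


Convex hull vertices (CCW): (-5, -10), (4, -5), (2, 9), (-3, 6)
Count = 4

4


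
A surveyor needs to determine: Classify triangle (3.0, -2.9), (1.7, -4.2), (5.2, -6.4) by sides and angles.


Side lengths squared: AB^2=3.38, BC^2=17.09, CA^2=17.09
Sorted: [3.38, 17.09, 17.09]
By sides: Isosceles, By angles: Acute

Isosceles, Acute


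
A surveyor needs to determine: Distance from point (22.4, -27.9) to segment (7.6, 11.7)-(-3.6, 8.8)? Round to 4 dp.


Project P onto AB: t = 0 (clamped to [0,1])
Closest point on segment: (7.6, 11.7)
Distance: 42.2753

42.2753


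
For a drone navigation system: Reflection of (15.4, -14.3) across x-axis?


Reflection over x-axis: (x,y) -> (x,-y)
(15.4, -14.3) -> (15.4, 14.3)

(15.4, 14.3)


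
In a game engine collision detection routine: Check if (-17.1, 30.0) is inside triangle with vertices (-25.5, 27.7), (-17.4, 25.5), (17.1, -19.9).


Cross products: AB x AP = 37.11, BC x BP = 168.87, CA x CP = -497.82
All same sign? no

No, outside


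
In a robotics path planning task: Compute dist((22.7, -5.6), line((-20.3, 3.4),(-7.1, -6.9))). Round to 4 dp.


|cross product| = 324.1
|line direction| = sqrt(280.33) = 16.7431
Distance = 324.1/sqrt(280.33) = 19.3573

19.3573


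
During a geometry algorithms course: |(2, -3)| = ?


|u| = sqrt(2^2 + (-3)^2) = sqrt(13) = 3.6056

3.6056


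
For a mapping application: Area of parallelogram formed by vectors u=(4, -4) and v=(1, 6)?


|u x v| = |4*6 - (-4)*1|
= |24 - (-4)| = 28

28


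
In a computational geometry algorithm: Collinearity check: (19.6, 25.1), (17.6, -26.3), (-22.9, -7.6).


Cross product: (17.6-19.6)*((-7.6)-25.1) - ((-26.3)-25.1)*((-22.9)-19.6)
= -2119.1

No, not collinear


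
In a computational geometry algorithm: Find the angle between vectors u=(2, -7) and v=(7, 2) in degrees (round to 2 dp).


u.v = 0, |u| = sqrt(53) = 7.2801, |v| = sqrt(53) = 7.2801
cos(theta) = u.v/(|u||v|) = 0/sqrt(2809) = 0
theta = acos(0) = 90 degrees

90 degrees


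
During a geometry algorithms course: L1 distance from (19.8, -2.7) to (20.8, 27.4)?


|19.8-20.8| + |(-2.7)-27.4| = 1 + 30.1 = 31.1

31.1


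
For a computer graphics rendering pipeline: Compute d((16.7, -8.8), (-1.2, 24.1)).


dx=-17.9, dy=32.9
d^2 = (-17.9)^2 + 32.9^2 = 1402.82
d = sqrt(1402.82) = 37.4542

37.4542


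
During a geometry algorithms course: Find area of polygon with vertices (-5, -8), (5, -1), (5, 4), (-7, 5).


Shoelace sum: ((-5)*(-1) - 5*(-8)) + (5*4 - 5*(-1)) + (5*5 - (-7)*4) + ((-7)*(-8) - (-5)*5)
= 204
Area = |204|/2 = 102

102


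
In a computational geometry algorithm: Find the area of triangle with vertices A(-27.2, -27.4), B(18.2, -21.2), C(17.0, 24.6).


Area = |x_A(y_B-y_C) + x_B(y_C-y_A) + x_C(y_A-y_B)|/2
= |1245.76 + 946.4 + (-105.4)|/2
= 2086.76/2 = 1043.38

1043.38


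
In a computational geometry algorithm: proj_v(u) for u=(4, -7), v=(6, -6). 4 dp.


u.v = 66, |v| = sqrt(72) = 8.4853
Scalar projection = u.v / |v| = 66 / sqrt(72) = 7.7782

7.7782


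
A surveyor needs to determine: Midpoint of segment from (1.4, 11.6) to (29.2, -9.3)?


M = ((1.4+29.2)/2, (11.6+(-9.3))/2)
= (15.3, 1.15)

(15.3, 1.15)


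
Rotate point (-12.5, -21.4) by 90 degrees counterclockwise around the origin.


90° CCW: (x,y) -> (-y, x)
(-12.5,-21.4) -> (21.4, -12.5)

(21.4, -12.5)


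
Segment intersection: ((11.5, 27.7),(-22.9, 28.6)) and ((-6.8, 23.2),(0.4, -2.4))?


Cross products: d1=500.88, d2=-373.28, d3=171.27, d4=1045.43
d1*d2 < 0 and d3*d4 < 0? no

No, they don't intersect


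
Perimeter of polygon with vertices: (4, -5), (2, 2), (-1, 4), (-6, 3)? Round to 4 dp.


Sides: (4, -5)->(2, 2): sqrt(53) = 7.28011, (2, 2)->(-1, 4): sqrt(13) = 3.605551, (-1, 4)->(-6, 3): sqrt(26) = 5.09902, (-6, 3)->(4, -5): sqrt(164) = 12.806248
Sum = 28.790929
Perimeter = 28.7909

28.7909


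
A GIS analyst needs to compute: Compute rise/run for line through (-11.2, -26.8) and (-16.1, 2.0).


slope = (y2-y1)/(x2-x1) = (2-(-26.8))/((-16.1)-(-11.2)) = 28.8/(-4.9) = -5.8776

-5.8776


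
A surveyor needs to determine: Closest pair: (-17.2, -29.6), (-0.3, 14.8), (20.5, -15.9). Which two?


d(P0,P1) = 47.5076, d(P0,P2) = 40.1121, d(P1,P2) = 37.0827
Closest: P1 and P2

Closest pair: (-0.3, 14.8) and (20.5, -15.9), distance = 37.0827


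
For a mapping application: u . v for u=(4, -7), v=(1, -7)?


u . v = u_x*v_x + u_y*v_y = 4*1 + (-7)*(-7)
= 4 + 49 = 53

53


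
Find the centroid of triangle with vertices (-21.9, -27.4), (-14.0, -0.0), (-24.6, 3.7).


Centroid = ((x_A+x_B+x_C)/3, (y_A+y_B+y_C)/3)
= (((-21.9)+(-14)+(-24.6))/3, ((-27.4)+0+3.7)/3)
= (-20.1667, -7.9)

(-20.1667, -7.9)


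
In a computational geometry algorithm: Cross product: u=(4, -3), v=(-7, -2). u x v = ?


u x v = u_x*v_y - u_y*v_x = 4*(-2) - (-3)*(-7)
= (-8) - 21 = -29

-29


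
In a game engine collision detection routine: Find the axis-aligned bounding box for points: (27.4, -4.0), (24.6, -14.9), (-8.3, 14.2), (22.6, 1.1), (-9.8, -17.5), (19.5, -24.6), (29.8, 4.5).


x range: [-9.8, 29.8]
y range: [-24.6, 14.2]
Bounding box: (-9.8,-24.6) to (29.8,14.2)

(-9.8,-24.6) to (29.8,14.2)


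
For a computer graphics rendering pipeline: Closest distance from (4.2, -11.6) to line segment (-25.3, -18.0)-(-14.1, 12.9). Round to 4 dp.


Project P onto AB: t = 0.4889 (clamped to [0,1])
Closest point on segment: (-19.8241, -2.8923)
Distance: 25.5535

25.5535


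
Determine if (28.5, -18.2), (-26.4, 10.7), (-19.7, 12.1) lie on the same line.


Cross product: ((-26.4)-28.5)*(12.1-(-18.2)) - (10.7-(-18.2))*((-19.7)-28.5)
= -270.49

No, not collinear


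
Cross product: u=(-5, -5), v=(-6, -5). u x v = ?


u x v = u_x*v_y - u_y*v_x = (-5)*(-5) - (-5)*(-6)
= 25 - 30 = -5

-5


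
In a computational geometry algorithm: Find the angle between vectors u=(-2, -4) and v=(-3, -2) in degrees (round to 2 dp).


u.v = 14, |u| = sqrt(20) = 4.4721, |v| = sqrt(13) = 3.6056
cos(theta) = u.v/(|u||v|) = 14/sqrt(260) = 0.868243
theta = acos(0.868243) = 29.74 degrees

29.74 degrees


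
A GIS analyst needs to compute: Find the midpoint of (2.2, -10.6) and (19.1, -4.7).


M = ((2.2+19.1)/2, ((-10.6)+(-4.7))/2)
= (10.65, -7.65)

(10.65, -7.65)


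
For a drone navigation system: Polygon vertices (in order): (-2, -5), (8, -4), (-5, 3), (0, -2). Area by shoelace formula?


Shoelace sum: ((-2)*(-4) - 8*(-5)) + (8*3 - (-5)*(-4)) + ((-5)*(-2) - 0*3) + (0*(-5) - (-2)*(-2))
= 58
Area = |58|/2 = 29

29


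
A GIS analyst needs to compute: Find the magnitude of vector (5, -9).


|u| = sqrt(5^2 + (-9)^2) = sqrt(106) = 10.2956

10.2956


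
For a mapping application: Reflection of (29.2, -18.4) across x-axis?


Reflection over x-axis: (x,y) -> (x,-y)
(29.2, -18.4) -> (29.2, 18.4)

(29.2, 18.4)


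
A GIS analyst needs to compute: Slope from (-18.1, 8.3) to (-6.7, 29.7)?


slope = (y2-y1)/(x2-x1) = (29.7-8.3)/((-6.7)-(-18.1)) = 21.4/11.4 = 1.8772

1.8772


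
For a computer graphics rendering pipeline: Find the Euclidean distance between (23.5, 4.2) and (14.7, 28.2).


dx=-8.8, dy=24
d^2 = (-8.8)^2 + 24^2 = 653.44
d = sqrt(653.44) = 25.5625

25.5625


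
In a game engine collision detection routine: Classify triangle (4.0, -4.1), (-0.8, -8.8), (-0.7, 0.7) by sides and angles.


Side lengths squared: AB^2=45.13, BC^2=90.26, CA^2=45.13
Sorted: [45.13, 45.13, 90.26]
By sides: Isosceles, By angles: Right

Isosceles, Right


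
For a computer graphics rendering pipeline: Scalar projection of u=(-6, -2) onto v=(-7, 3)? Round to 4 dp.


u.v = 36, |v| = sqrt(58) = 7.6158
Scalar projection = u.v / |v| = 36 / sqrt(58) = 4.727

4.727


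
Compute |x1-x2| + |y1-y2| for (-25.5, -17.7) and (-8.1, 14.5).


|(-25.5)-(-8.1)| + |(-17.7)-14.5| = 17.4 + 32.2 = 49.6

49.6


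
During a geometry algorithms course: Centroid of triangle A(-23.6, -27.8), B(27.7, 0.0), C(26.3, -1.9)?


Centroid = ((x_A+x_B+x_C)/3, (y_A+y_B+y_C)/3)
= (((-23.6)+27.7+26.3)/3, ((-27.8)+0+(-1.9))/3)
= (10.1333, -9.9)

(10.1333, -9.9)


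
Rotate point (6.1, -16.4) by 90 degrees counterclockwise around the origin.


90° CCW: (x,y) -> (-y, x)
(6.1,-16.4) -> (16.4, 6.1)

(16.4, 6.1)


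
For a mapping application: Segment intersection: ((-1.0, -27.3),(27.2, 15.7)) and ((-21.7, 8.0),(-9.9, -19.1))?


Cross products: d1=144.43, d2=1416.05, d3=1885.56, d4=613.94
d1*d2 < 0 and d3*d4 < 0? no

No, they don't intersect


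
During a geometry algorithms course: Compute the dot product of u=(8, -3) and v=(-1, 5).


u . v = u_x*v_x + u_y*v_y = 8*(-1) + (-3)*5
= (-8) + (-15) = -23

-23


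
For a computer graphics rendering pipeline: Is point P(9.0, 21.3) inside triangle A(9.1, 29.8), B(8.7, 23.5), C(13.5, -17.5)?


Cross products: AB x AP = 2.77, BC x BP = 1.74, CA x CP = 42.13
All same sign? yes

Yes, inside


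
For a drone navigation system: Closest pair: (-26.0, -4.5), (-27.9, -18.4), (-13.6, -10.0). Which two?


d(P0,P1) = 14.0293, d(P0,P2) = 13.565, d(P1,P2) = 16.5846
Closest: P0 and P2

Closest pair: (-26.0, -4.5) and (-13.6, -10.0), distance = 13.565


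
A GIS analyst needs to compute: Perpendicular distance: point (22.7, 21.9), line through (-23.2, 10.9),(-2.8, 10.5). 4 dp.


|cross product| = 242.76
|line direction| = sqrt(416.32) = 20.4039
Distance = 242.76/sqrt(416.32) = 11.8977

11.8977


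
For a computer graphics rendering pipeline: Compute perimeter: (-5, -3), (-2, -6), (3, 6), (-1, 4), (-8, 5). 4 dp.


Sides: (-5, -3)->(-2, -6): sqrt(18) = 4.242641, (-2, -6)->(3, 6): sqrt(169) = 13, (3, 6)->(-1, 4): sqrt(20) = 4.472136, (-1, 4)->(-8, 5): sqrt(50) = 7.071068, (-8, 5)->(-5, -3): sqrt(73) = 8.544004
Sum = 37.329849
Perimeter = 37.3298

37.3298


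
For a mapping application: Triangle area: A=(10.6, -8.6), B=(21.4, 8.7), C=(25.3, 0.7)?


Area = |x_A(y_B-y_C) + x_B(y_C-y_A) + x_C(y_A-y_B)|/2
= |84.8 + 199.02 + (-437.69)|/2
= 153.87/2 = 76.935

76.935


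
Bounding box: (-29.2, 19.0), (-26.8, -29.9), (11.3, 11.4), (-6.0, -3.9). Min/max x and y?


x range: [-29.2, 11.3]
y range: [-29.9, 19]
Bounding box: (-29.2,-29.9) to (11.3,19)

(-29.2,-29.9) to (11.3,19)


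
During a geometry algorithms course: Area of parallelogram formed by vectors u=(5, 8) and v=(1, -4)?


|u x v| = |5*(-4) - 8*1|
= |(-20) - 8| = 28

28


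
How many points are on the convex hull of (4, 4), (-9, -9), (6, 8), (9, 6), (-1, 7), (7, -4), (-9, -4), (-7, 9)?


Convex hull vertices (CCW): (-9, -9), (7, -4), (9, 6), (6, 8), (-7, 9), (-9, -4)
Count = 6

6


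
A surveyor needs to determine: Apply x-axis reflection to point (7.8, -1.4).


Reflection over x-axis: (x,y) -> (x,-y)
(7.8, -1.4) -> (7.8, 1.4)

(7.8, 1.4)


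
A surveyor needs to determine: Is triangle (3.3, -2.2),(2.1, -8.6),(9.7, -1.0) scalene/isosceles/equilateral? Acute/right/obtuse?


Side lengths squared: AB^2=42.4, BC^2=115.52, CA^2=42.4
Sorted: [42.4, 42.4, 115.52]
By sides: Isosceles, By angles: Obtuse

Isosceles, Obtuse


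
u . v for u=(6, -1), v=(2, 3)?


u . v = u_x*v_x + u_y*v_y = 6*2 + (-1)*3
= 12 + (-3) = 9

9


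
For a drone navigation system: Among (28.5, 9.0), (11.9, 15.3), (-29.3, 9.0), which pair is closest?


d(P0,P1) = 17.7553, d(P0,P2) = 57.8, d(P1,P2) = 41.6789
Closest: P0 and P1

Closest pair: (28.5, 9.0) and (11.9, 15.3), distance = 17.7553


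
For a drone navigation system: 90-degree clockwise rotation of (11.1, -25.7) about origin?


90° CW: (x,y) -> (y, -x)
(11.1,-25.7) -> (-25.7, -11.1)

(-25.7, -11.1)


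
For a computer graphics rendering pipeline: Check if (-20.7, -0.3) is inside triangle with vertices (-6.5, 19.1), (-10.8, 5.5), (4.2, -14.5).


Cross products: AB x AP = -109.7, BC x BP = -285, CA x CP = 684.7
All same sign? no

No, outside


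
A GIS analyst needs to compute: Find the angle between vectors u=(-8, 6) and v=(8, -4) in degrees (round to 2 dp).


u.v = -88, |u| = sqrt(100) = 10, |v| = sqrt(80) = 8.9443
cos(theta) = u.v/(|u||v|) = -88/sqrt(8000) = -0.98387
theta = acos(-0.98387) = 169.7 degrees

169.7 degrees


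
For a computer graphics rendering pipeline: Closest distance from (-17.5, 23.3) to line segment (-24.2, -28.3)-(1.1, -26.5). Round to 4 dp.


Project P onto AB: t = 0.4079 (clamped to [0,1])
Closest point on segment: (-13.8811, -27.5658)
Distance: 50.9944

50.9944


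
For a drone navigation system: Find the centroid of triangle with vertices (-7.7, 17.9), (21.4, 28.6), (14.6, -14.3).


Centroid = ((x_A+x_B+x_C)/3, (y_A+y_B+y_C)/3)
= (((-7.7)+21.4+14.6)/3, (17.9+28.6+(-14.3))/3)
= (9.4333, 10.7333)

(9.4333, 10.7333)


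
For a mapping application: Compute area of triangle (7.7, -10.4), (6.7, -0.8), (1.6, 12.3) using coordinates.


Area = |x_A(y_B-y_C) + x_B(y_C-y_A) + x_C(y_A-y_B)|/2
= |(-100.87) + 152.09 + (-15.36)|/2
= 35.86/2 = 17.93

17.93


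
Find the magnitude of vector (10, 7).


|u| = sqrt(10^2 + 7^2) = sqrt(149) = 12.2066

12.2066


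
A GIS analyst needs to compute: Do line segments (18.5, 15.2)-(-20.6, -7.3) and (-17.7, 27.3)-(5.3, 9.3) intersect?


Cross products: d1=373.3, d2=-848, d3=-1287.61, d4=-66.31
d1*d2 < 0 and d3*d4 < 0? no

No, they don't intersect


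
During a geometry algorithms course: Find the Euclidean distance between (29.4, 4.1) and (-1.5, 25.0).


dx=-30.9, dy=20.9
d^2 = (-30.9)^2 + 20.9^2 = 1391.62
d = sqrt(1391.62) = 37.3044

37.3044


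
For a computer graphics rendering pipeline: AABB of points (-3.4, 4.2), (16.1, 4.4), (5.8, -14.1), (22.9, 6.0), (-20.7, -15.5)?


x range: [-20.7, 22.9]
y range: [-15.5, 6]
Bounding box: (-20.7,-15.5) to (22.9,6)

(-20.7,-15.5) to (22.9,6)


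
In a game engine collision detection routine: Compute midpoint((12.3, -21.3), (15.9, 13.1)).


M = ((12.3+15.9)/2, ((-21.3)+13.1)/2)
= (14.1, -4.1)

(14.1, -4.1)


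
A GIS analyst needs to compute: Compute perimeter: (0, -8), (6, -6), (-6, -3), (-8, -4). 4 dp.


Sides: (0, -8)->(6, -6): sqrt(40) = 6.324555, (6, -6)->(-6, -3): sqrt(153) = 12.369317, (-6, -3)->(-8, -4): sqrt(5) = 2.236068, (-8, -4)->(0, -8): sqrt(80) = 8.944272
Sum = 29.874212
Perimeter = 29.8742

29.8742
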